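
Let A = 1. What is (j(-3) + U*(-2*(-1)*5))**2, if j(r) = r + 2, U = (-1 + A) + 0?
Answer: 1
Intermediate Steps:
U = 0 (U = (-1 + 1) + 0 = 0 + 0 = 0)
j(r) = 2 + r
(j(-3) + U*(-2*(-1)*5))**2 = ((2 - 3) + 0*(-2*(-1)*5))**2 = (-1 + 0*(2*5))**2 = (-1 + 0*10)**2 = (-1 + 0)**2 = (-1)**2 = 1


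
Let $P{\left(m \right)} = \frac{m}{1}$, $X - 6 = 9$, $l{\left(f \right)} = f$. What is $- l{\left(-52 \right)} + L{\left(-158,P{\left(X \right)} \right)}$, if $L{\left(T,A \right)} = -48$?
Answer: $4$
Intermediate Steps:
$X = 15$ ($X = 6 + 9 = 15$)
$P{\left(m \right)} = m$ ($P{\left(m \right)} = m 1 = m$)
$- l{\left(-52 \right)} + L{\left(-158,P{\left(X \right)} \right)} = \left(-1\right) \left(-52\right) - 48 = 52 - 48 = 4$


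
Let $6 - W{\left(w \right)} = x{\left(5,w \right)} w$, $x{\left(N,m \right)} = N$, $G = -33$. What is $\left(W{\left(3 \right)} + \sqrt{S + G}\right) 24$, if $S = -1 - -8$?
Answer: $-216 + 24 i \sqrt{26} \approx -216.0 + 122.38 i$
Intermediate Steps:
$S = 7$ ($S = -1 + 8 = 7$)
$W{\left(w \right)} = 6 - 5 w$
$\left(W{\left(3 \right)} + \sqrt{S + G}\right) 24 = \left(\left(6 - 15\right) + \sqrt{7 - 33}\right) 24 = \left(\left(6 - 15\right) + \sqrt{-26}\right) 24 = \left(-9 + i \sqrt{26}\right) 24 = -216 + 24 i \sqrt{26}$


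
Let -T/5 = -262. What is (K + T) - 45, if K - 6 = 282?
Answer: 1553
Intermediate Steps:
K = 288 (K = 6 + 282 = 288)
T = 1310 (T = -5*(-262) = 1310)
(K + T) - 45 = (288 + 1310) - 45 = 1598 - 45 = 1553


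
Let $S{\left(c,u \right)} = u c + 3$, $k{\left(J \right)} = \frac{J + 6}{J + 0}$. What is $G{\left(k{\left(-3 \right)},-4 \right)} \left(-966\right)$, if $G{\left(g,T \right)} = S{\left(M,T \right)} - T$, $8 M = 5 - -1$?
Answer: $-3864$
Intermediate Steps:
$M = \frac{3}{4}$ ($M = \frac{5 - -1}{8} = \frac{5 + 1}{8} = \frac{1}{8} \cdot 6 = \frac{3}{4} \approx 0.75$)
$k{\left(J \right)} = \frac{6 + J}{J}$
$S{\left(c,u \right)} = 3 + c u$ ($S{\left(c,u \right)} = c u + 3 = 3 + c u$)
$G{\left(g,T \right)} = 3 - \frac{T}{4}$ ($G{\left(g,T \right)} = \left(3 + \frac{3 T}{4}\right) - T = 3 - \frac{T}{4}$)
$G{\left(k{\left(-3 \right)},-4 \right)} \left(-966\right) = \left(3 - -1\right) \left(-966\right) = \left(3 + 1\right) \left(-966\right) = 4 \left(-966\right) = -3864$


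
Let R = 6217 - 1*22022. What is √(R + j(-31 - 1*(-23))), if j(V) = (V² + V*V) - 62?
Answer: I*√15739 ≈ 125.46*I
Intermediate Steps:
j(V) = -62 + 2*V² (j(V) = (V² + V²) - 62 = 2*V² - 62 = -62 + 2*V²)
R = -15805 (R = 6217 - 22022 = -15805)
√(R + j(-31 - 1*(-23))) = √(-15805 + (-62 + 2*(-31 - 1*(-23))²)) = √(-15805 + (-62 + 2*(-31 + 23)²)) = √(-15805 + (-62 + 2*(-8)²)) = √(-15805 + (-62 + 2*64)) = √(-15805 + (-62 + 128)) = √(-15805 + 66) = √(-15739) = I*√15739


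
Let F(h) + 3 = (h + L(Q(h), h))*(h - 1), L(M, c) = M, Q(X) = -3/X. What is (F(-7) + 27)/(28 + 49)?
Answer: 536/539 ≈ 0.99443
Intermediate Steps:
F(h) = -3 + (-1 + h)*(h - 3/h) (F(h) = -3 + (h - 3/h)*(h - 1) = -3 + (h - 3/h)*(-1 + h) = -3 + (-1 + h)*(h - 3/h))
(F(-7) + 27)/(28 + 49) = ((-6 + (-7)² - 1*(-7) + 3/(-7)) + 27)/(28 + 49) = ((-6 + 49 + 7 + 3*(-⅐)) + 27)/77 = ((-6 + 49 + 7 - 3/7) + 27)/77 = (347/7 + 27)/77 = (1/77)*(536/7) = 536/539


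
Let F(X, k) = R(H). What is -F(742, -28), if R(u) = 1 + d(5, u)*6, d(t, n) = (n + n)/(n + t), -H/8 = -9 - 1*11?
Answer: -139/11 ≈ -12.636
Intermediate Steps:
H = 160 (H = -8*(-9 - 1*11) = -8*(-9 - 11) = -8*(-20) = 160)
d(t, n) = 2*n/(n + t) (d(t, n) = (2*n)/(n + t) = 2*n/(n + t))
R(u) = 1 + 12*u/(5 + u) (R(u) = 1 + (2*u/(u + 5))*6 = 1 + (2*u/(5 + u))*6 = 1 + 12*u/(5 + u))
F(X, k) = 139/11 (F(X, k) = (5 + 13*160)/(5 + 160) = (5 + 2080)/165 = (1/165)*2085 = 139/11)
-F(742, -28) = -1*139/11 = -139/11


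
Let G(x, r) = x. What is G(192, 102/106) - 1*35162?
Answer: -34970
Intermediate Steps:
G(192, 102/106) - 1*35162 = 192 - 1*35162 = 192 - 35162 = -34970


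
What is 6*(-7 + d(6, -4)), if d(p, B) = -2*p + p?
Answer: -78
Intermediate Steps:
d(p, B) = -p
6*(-7 + d(6, -4)) = 6*(-7 - 1*6) = 6*(-7 - 6) = 6*(-13) = -78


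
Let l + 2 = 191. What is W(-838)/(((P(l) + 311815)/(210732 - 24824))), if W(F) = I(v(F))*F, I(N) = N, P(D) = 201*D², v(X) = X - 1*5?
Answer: 16416466509/936467 ≈ 17530.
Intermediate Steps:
v(X) = -5 + X (v(X) = X - 5 = -5 + X)
l = 189 (l = -2 + 191 = 189)
W(F) = F*(-5 + F) (W(F) = (-5 + F)*F = F*(-5 + F))
W(-838)/(((P(l) + 311815)/(210732 - 24824))) = (-838*(-5 - 838))/(((201*189² + 311815)/(210732 - 24824))) = (-838*(-843))/(((201*35721 + 311815)/185908)) = 706434/(((7179921 + 311815)*(1/185908))) = 706434/((7491736*(1/185908))) = 706434/(1872934/46477) = 706434*(46477/1872934) = 16416466509/936467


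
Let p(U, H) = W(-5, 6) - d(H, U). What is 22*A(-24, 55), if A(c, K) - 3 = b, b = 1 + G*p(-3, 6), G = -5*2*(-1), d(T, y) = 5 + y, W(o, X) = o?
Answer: -1452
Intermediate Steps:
p(U, H) = -10 - U (p(U, H) = -5 - (5 + U) = -5 + (-5 - U) = -10 - U)
G = 10 (G = -10*(-1) = 10)
b = -69 (b = 1 + 10*(-10 - 1*(-3)) = 1 + 10*(-10 + 3) = 1 + 10*(-7) = 1 - 70 = -69)
A(c, K) = -66 (A(c, K) = 3 - 69 = -66)
22*A(-24, 55) = 22*(-66) = -1452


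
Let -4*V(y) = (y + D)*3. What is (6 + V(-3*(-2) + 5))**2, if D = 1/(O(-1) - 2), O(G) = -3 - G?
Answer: 1089/256 ≈ 4.2539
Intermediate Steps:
D = -1/4 (D = 1/((-3 - 1*(-1)) - 2) = 1/((-3 + 1) - 2) = 1/(-2 - 2) = 1/(-4) = -1/4 ≈ -0.25000)
V(y) = 3/16 - 3*y/4 (V(y) = -(y - 1/4)*3/4 = -(-1/4 + y)*3/4 = -(-3/4 + 3*y)/4 = 3/16 - 3*y/4)
(6 + V(-3*(-2) + 5))**2 = (6 + (3/16 - 3*(-3*(-2) + 5)/4))**2 = (6 + (3/16 - 3*(6 + 5)/4))**2 = (6 + (3/16 - 3/4*11))**2 = (6 + (3/16 - 33/4))**2 = (6 - 129/16)**2 = (-33/16)**2 = 1089/256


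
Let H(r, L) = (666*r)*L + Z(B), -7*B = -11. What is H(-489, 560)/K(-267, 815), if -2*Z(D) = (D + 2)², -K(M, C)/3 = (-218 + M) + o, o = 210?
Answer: -3574597949/16170 ≈ -2.2106e+5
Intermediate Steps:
B = 11/7 (B = -⅐*(-11) = 11/7 ≈ 1.5714)
K(M, C) = 24 - 3*M (K(M, C) = -3*((-218 + M) + 210) = -3*(-8 + M) = 24 - 3*M)
Z(D) = -(2 + D)²/2 (Z(D) = -(D + 2)²/2 = -(2 + D)²/2)
H(r, L) = -625/98 + 666*L*r (H(r, L) = (666*r)*L - (2 + 11/7)²/2 = 666*L*r - (25/7)²/2 = 666*L*r - ½*625/49 = 666*L*r - 625/98 = -625/98 + 666*L*r)
H(-489, 560)/K(-267, 815) = (-625/98 + 666*560*(-489))/(24 - 3*(-267)) = (-625/98 - 182377440)/(24 + 801) = -17872989745/98/825 = -17872989745/98*1/825 = -3574597949/16170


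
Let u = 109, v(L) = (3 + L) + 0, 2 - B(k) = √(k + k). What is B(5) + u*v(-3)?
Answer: 2 - √10 ≈ -1.1623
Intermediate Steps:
B(k) = 2 - √2*√k (B(k) = 2 - √(k + k) = 2 - √(2*k) = 2 - √2*√k)
v(L) = 3 + L
B(5) + u*v(-3) = (2 - √2*√5) + 109*(3 - 3) = (2 - √10) + 109*0 = (2 - √10) + 0 = 2 - √10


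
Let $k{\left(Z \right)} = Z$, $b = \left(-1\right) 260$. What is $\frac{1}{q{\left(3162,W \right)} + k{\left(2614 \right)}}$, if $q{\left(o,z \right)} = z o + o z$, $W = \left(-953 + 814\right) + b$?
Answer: $- \frac{1}{2520662} \approx -3.9672 \cdot 10^{-7}$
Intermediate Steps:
$b = -260$
$W = -399$ ($W = \left(-953 + 814\right) - 260 = -139 - 260 = -399$)
$q{\left(o,z \right)} = 2 o z$ ($q{\left(o,z \right)} = o z + o z = 2 o z$)
$\frac{1}{q{\left(3162,W \right)} + k{\left(2614 \right)}} = \frac{1}{2 \cdot 3162 \left(-399\right) + 2614} = \frac{1}{-2523276 + 2614} = \frac{1}{-2520662} = - \frac{1}{2520662}$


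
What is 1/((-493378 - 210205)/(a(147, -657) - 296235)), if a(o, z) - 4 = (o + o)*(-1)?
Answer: 296525/703583 ≈ 0.42145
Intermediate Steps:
a(o, z) = 4 - 2*o (a(o, z) = 4 + (o + o)*(-1) = 4 + (2*o)*(-1) = 4 - 2*o)
1/((-493378 - 210205)/(a(147, -657) - 296235)) = 1/((-493378 - 210205)/((4 - 2*147) - 296235)) = 1/(-703583/((4 - 294) - 296235)) = 1/(-703583/(-290 - 296235)) = 1/(-703583/(-296525)) = 1/(-703583*(-1/296525)) = 1/(703583/296525) = 296525/703583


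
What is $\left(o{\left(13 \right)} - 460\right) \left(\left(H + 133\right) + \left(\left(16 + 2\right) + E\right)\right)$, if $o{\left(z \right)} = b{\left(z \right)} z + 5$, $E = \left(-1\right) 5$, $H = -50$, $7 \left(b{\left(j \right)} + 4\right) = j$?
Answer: $- \frac{324480}{7} \approx -46354.0$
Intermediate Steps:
$b{\left(j \right)} = -4 + \frac{j}{7}$
$E = -5$
$o{\left(z \right)} = 5 + z \left(-4 + \frac{z}{7}\right)$ ($o{\left(z \right)} = \left(-4 + \frac{z}{7}\right) z + 5 = z \left(-4 + \frac{z}{7}\right) + 5 = 5 + z \left(-4 + \frac{z}{7}\right)$)
$\left(o{\left(13 \right)} - 460\right) \left(\left(H + 133\right) + \left(\left(16 + 2\right) + E\right)\right) = \left(\left(5 + \frac{1}{7} \cdot 13 \left(-28 + 13\right)\right) - 460\right) \left(\left(-50 + 133\right) + \left(\left(16 + 2\right) - 5\right)\right) = \left(\left(5 + \frac{1}{7} \cdot 13 \left(-15\right)\right) - 460\right) \left(83 + \left(18 - 5\right)\right) = \left(\left(5 - \frac{195}{7}\right) - 460\right) \left(83 + 13\right) = \left(- \frac{160}{7} - 460\right) 96 = \left(- \frac{3380}{7}\right) 96 = - \frac{324480}{7}$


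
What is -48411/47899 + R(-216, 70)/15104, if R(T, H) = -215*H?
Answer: -726039847/361733248 ≈ -2.0071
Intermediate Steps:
-48411/47899 + R(-216, 70)/15104 = -48411/47899 - 215*70/15104 = -48411*1/47899 - 15050*1/15104 = -48411/47899 - 7525/7552 = -726039847/361733248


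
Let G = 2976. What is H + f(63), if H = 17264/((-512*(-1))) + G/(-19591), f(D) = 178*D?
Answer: 7051234625/626912 ≈ 11248.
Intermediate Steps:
H = 21043457/626912 (H = 17264/((-512*(-1))) + 2976/(-19591) = 17264/512 + 2976*(-1/19591) = 17264*(1/512) - 2976/19591 = 1079/32 - 2976/19591 = 21043457/626912 ≈ 33.567)
H + f(63) = 21043457/626912 + 178*63 = 21043457/626912 + 11214 = 7051234625/626912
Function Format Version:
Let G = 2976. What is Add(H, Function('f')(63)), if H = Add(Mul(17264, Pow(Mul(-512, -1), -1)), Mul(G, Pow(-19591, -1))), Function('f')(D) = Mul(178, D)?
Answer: Rational(7051234625, 626912) ≈ 11248.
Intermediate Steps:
H = Rational(21043457, 626912) (H = Add(Mul(17264, Pow(Mul(-512, -1), -1)), Mul(2976, Pow(-19591, -1))) = Add(Mul(17264, Pow(512, -1)), Mul(2976, Rational(-1, 19591))) = Add(Mul(17264, Rational(1, 512)), Rational(-2976, 19591)) = Add(Rational(1079, 32), Rational(-2976, 19591)) = Rational(21043457, 626912) ≈ 33.567)
Add(H, Function('f')(63)) = Add(Rational(21043457, 626912), Mul(178, 63)) = Add(Rational(21043457, 626912), 11214) = Rational(7051234625, 626912)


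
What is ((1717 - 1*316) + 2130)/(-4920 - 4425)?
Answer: -1177/3115 ≈ -0.37785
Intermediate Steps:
((1717 - 1*316) + 2130)/(-4920 - 4425) = ((1717 - 316) + 2130)/(-9345) = (1401 + 2130)*(-1/9345) = 3531*(-1/9345) = -1177/3115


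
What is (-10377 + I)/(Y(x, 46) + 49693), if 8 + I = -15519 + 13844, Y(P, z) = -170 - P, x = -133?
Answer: -1005/4138 ≈ -0.24287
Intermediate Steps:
I = -1683 (I = -8 + (-15519 + 13844) = -8 - 1675 = -1683)
(-10377 + I)/(Y(x, 46) + 49693) = (-10377 - 1683)/((-170 - 1*(-133)) + 49693) = -12060/((-170 + 133) + 49693) = -12060/(-37 + 49693) = -12060/49656 = -12060*1/49656 = -1005/4138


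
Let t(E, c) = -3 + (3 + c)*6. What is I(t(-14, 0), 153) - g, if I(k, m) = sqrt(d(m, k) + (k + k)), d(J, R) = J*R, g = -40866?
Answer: 40866 + 5*sqrt(93) ≈ 40914.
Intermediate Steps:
t(E, c) = 15 + 6*c (t(E, c) = -3 + (18 + 6*c) = 15 + 6*c)
I(k, m) = sqrt(2*k + k*m) (I(k, m) = sqrt(m*k + (k + k)) = sqrt(k*m + 2*k) = sqrt(2*k + k*m))
I(t(-14, 0), 153) - g = sqrt((15 + 6*0)*(2 + 153)) - 1*(-40866) = sqrt((15 + 0)*155) + 40866 = sqrt(15*155) + 40866 = sqrt(2325) + 40866 = 5*sqrt(93) + 40866 = 40866 + 5*sqrt(93)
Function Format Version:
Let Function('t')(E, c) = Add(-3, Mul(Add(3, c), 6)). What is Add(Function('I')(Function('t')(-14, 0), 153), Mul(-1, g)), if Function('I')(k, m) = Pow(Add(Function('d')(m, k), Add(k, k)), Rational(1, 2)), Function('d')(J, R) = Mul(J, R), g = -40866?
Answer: Add(40866, Mul(5, Pow(93, Rational(1, 2)))) ≈ 40914.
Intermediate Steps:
Function('t')(E, c) = Add(15, Mul(6, c)) (Function('t')(E, c) = Add(-3, Add(18, Mul(6, c))) = Add(15, Mul(6, c)))
Function('I')(k, m) = Pow(Add(Mul(2, k), Mul(k, m)), Rational(1, 2)) (Function('I')(k, m) = Pow(Add(Mul(m, k), Add(k, k)), Rational(1, 2)) = Pow(Add(Mul(k, m), Mul(2, k)), Rational(1, 2)) = Pow(Add(Mul(2, k), Mul(k, m)), Rational(1, 2)))
Add(Function('I')(Function('t')(-14, 0), 153), Mul(-1, g)) = Add(Pow(Mul(Add(15, Mul(6, 0)), Add(2, 153)), Rational(1, 2)), Mul(-1, -40866)) = Add(Pow(Mul(Add(15, 0), 155), Rational(1, 2)), 40866) = Add(Pow(Mul(15, 155), Rational(1, 2)), 40866) = Add(Pow(2325, Rational(1, 2)), 40866) = Add(Mul(5, Pow(93, Rational(1, 2))), 40866) = Add(40866, Mul(5, Pow(93, Rational(1, 2))))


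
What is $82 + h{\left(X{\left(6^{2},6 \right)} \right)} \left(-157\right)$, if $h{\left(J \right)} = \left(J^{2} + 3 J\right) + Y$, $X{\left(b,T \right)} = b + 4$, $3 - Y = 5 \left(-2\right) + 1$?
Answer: $-271842$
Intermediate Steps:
$Y = 12$ ($Y = 3 - \left(5 \left(-2\right) + 1\right) = 3 - \left(-10 + 1\right) = 3 - -9 = 3 + 9 = 12$)
$X{\left(b,T \right)} = 4 + b$
$h{\left(J \right)} = 12 + J^{2} + 3 J$ ($h{\left(J \right)} = \left(J^{2} + 3 J\right) + 12 = 12 + J^{2} + 3 J$)
$82 + h{\left(X{\left(6^{2},6 \right)} \right)} \left(-157\right) = 82 + \left(12 + \left(4 + 6^{2}\right)^{2} + 3 \left(4 + 6^{2}\right)\right) \left(-157\right) = 82 + \left(12 + \left(4 + 36\right)^{2} + 3 \left(4 + 36\right)\right) \left(-157\right) = 82 + \left(12 + 40^{2} + 3 \cdot 40\right) \left(-157\right) = 82 + \left(12 + 1600 + 120\right) \left(-157\right) = 82 + 1732 \left(-157\right) = 82 - 271924 = -271842$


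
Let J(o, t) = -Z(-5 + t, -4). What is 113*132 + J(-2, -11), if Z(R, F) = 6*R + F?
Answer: 15016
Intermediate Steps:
Z(R, F) = F + 6*R
J(o, t) = 34 - 6*t (J(o, t) = -(-4 + 6*(-5 + t)) = -(-4 + (-30 + 6*t)) = -(-34 + 6*t) = 34 - 6*t)
113*132 + J(-2, -11) = 113*132 + (34 - 6*(-11)) = 14916 + (34 + 66) = 14916 + 100 = 15016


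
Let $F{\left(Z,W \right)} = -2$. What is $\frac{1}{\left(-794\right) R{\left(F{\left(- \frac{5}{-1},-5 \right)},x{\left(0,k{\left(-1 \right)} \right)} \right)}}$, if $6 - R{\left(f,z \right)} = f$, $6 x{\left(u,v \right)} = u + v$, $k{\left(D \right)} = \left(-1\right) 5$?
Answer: $- \frac{1}{6352} \approx -0.00015743$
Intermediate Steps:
$k{\left(D \right)} = -5$
$x{\left(u,v \right)} = \frac{u}{6} + \frac{v}{6}$ ($x{\left(u,v \right)} = \frac{u + v}{6} = \frac{u}{6} + \frac{v}{6}$)
$R{\left(f,z \right)} = 6 - f$
$\frac{1}{\left(-794\right) R{\left(F{\left(- \frac{5}{-1},-5 \right)},x{\left(0,k{\left(-1 \right)} \right)} \right)}} = \frac{1}{\left(-794\right) \left(6 - -2\right)} = - \frac{1}{794 \left(6 + 2\right)} = - \frac{1}{794 \cdot 8} = \left(- \frac{1}{794}\right) \frac{1}{8} = - \frac{1}{6352}$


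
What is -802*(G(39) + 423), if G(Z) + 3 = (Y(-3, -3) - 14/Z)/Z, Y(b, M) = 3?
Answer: -512416246/1521 ≈ -3.3689e+5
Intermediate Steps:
G(Z) = -3 + (3 - 14/Z)/Z
-802*(G(39) + 423) = -802*((-3 - 14/39² + 3/39) + 423) = -802*((-3 - 14*1/1521 + 3*(1/39)) + 423) = -802*((-3 - 14/1521 + 1/13) + 423) = -802*(-4460/1521 + 423) = -802*638923/1521 = -512416246/1521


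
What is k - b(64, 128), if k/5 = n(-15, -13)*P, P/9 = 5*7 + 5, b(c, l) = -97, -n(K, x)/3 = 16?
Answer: -86303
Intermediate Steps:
n(K, x) = -48 (n(K, x) = -3*16 = -48)
P = 360 (P = 9*(5*7 + 5) = 9*(35 + 5) = 9*40 = 360)
k = -86400 (k = 5*(-48*360) = 5*(-17280) = -86400)
k - b(64, 128) = -86400 - 1*(-97) = -86400 + 97 = -86303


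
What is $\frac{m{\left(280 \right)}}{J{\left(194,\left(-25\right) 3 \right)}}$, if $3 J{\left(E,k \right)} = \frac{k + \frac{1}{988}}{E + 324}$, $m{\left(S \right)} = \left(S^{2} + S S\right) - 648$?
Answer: $- \frac{239748285504}{74099} \approx -3.2355 \cdot 10^{6}$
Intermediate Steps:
$m{\left(S \right)} = -648 + 2 S^{2}$ ($m{\left(S \right)} = \left(S^{2} + S^{2}\right) - 648 = 2 S^{2} - 648 = -648 + 2 S^{2}$)
$J{\left(E,k \right)} = \frac{\frac{1}{988} + k}{3 \left(324 + E\right)}$ ($J{\left(E,k \right)} = \frac{\left(k + \frac{1}{988}\right) \frac{1}{E + 324}}{3} = \frac{\left(k + \frac{1}{988}\right) \frac{1}{324 + E}}{3} = \frac{\left(\frac{1}{988} + k\right) \frac{1}{324 + E}}{3} = \frac{\frac{1}{324 + E} \left(\frac{1}{988} + k\right)}{3} = \frac{\frac{1}{988} + k}{3 \left(324 + E\right)}$)
$\frac{m{\left(280 \right)}}{J{\left(194,\left(-25\right) 3 \right)}} = \frac{-648 + 2 \cdot 280^{2}}{\frac{1}{2964} \frac{1}{324 + 194} \left(1 + 988 \left(\left(-25\right) 3\right)\right)} = \frac{-648 + 2 \cdot 78400}{\frac{1}{2964} \cdot \frac{1}{518} \left(1 + 988 \left(-75\right)\right)} = \frac{-648 + 156800}{\frac{1}{2964} \cdot \frac{1}{518} \left(1 - 74100\right)} = \frac{156152}{\frac{1}{2964} \cdot \frac{1}{518} \left(-74099\right)} = \frac{156152}{- \frac{74099}{1535352}} = 156152 \left(- \frac{1535352}{74099}\right) = - \frac{239748285504}{74099}$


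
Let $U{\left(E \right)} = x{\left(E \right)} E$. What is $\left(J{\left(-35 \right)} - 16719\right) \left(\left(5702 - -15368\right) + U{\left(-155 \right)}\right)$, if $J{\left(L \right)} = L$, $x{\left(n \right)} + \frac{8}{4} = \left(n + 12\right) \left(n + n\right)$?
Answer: $114761046580$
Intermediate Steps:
$x{\left(n \right)} = -2 + 2 n \left(12 + n\right)$ ($x{\left(n \right)} = -2 + \left(n + 12\right) \left(n + n\right) = -2 + \left(12 + n\right) 2 n = -2 + 2 n \left(12 + n\right)$)
$U{\left(E \right)} = E \left(-2 + 2 E^{2} + 24 E\right)$ ($U{\left(E \right)} = \left(-2 + 2 E^{2} + 24 E\right) E = E \left(-2 + 2 E^{2} + 24 E\right)$)
$\left(J{\left(-35 \right)} - 16719\right) \left(\left(5702 - -15368\right) + U{\left(-155 \right)}\right) = \left(-35 - 16719\right) \left(\left(5702 - -15368\right) + 2 \left(-155\right) \left(-1 + \left(-155\right)^{2} + 12 \left(-155\right)\right)\right) = - 16754 \left(\left(5702 + 15368\right) + 2 \left(-155\right) \left(-1 + 24025 - 1860\right)\right) = - 16754 \left(21070 + 2 \left(-155\right) 22164\right) = - 16754 \left(21070 - 6870840\right) = \left(-16754\right) \left(-6849770\right) = 114761046580$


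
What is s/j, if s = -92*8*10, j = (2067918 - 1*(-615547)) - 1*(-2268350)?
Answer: -1472/990363 ≈ -0.0014863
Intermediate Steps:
j = 4951815 (j = (2067918 + 615547) + 2268350 = 2683465 + 2268350 = 4951815)
s = -7360 (s = -736*10 = -7360)
s/j = -7360/4951815 = -7360*1/4951815 = -1472/990363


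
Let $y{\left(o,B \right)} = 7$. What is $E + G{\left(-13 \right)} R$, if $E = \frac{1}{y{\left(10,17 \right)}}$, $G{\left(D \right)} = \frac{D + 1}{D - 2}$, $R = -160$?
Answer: $- \frac{895}{7} \approx -127.86$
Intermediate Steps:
$G{\left(D \right)} = \frac{1 + D}{-2 + D}$
$E = \frac{1}{7} \approx 0.14286$
$E + G{\left(-13 \right)} R = \frac{1}{7} + \frac{1 - 13}{-2 - 13} \left(-160\right) = \frac{1}{7} + \frac{1}{-15} \left(-12\right) \left(-160\right) = \frac{1}{7} + \left(- \frac{1}{15}\right) \left(-12\right) \left(-160\right) = \frac{1}{7} + \frac{4}{5} \left(-160\right) = \frac{1}{7} - 128 = - \frac{895}{7}$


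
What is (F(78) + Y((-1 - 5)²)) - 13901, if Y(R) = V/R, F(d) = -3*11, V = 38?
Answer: -250793/18 ≈ -13933.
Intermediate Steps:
F(d) = -33
Y(R) = 38/R
(F(78) + Y((-1 - 5)²)) - 13901 = (-33 + 38/((-1 - 5)²)) - 13901 = (-33 + 38/((-6)²)) - 13901 = (-33 + 38/36) - 13901 = (-33 + 38*(1/36)) - 13901 = (-33 + 19/18) - 13901 = -575/18 - 13901 = -250793/18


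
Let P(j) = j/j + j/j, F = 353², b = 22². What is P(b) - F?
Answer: -124607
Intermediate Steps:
b = 484
F = 124609
P(j) = 2 (P(j) = 1 + 1 = 2)
P(b) - F = 2 - 1*124609 = 2 - 124609 = -124607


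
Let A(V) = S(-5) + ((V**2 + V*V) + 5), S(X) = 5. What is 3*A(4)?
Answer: 126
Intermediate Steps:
A(V) = 10 + 2*V**2 (A(V) = 5 + ((V**2 + V*V) + 5) = 5 + ((V**2 + V**2) + 5) = 5 + (2*V**2 + 5) = 5 + (5 + 2*V**2) = 10 + 2*V**2)
3*A(4) = 3*(10 + 2*4**2) = 3*(10 + 2*16) = 3*(10 + 32) = 3*42 = 126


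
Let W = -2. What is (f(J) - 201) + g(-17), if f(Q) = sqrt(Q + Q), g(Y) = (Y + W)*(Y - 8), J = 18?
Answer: 280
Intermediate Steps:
g(Y) = (-8 + Y)*(-2 + Y) (g(Y) = (Y - 2)*(Y - 8) = (-2 + Y)*(-8 + Y) = (-8 + Y)*(-2 + Y))
f(Q) = sqrt(2)*sqrt(Q) (f(Q) = sqrt(2*Q) = sqrt(2)*sqrt(Q))
(f(J) - 201) + g(-17) = (sqrt(2)*sqrt(18) - 201) + (16 + (-17)**2 - 10*(-17)) = (sqrt(2)*(3*sqrt(2)) - 201) + (16 + 289 + 170) = (6 - 201) + 475 = -195 + 475 = 280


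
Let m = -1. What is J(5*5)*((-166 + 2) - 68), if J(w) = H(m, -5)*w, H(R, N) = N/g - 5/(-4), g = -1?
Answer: -36250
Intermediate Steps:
H(R, N) = 5/4 - N (H(R, N) = N/(-1) - 5/(-4) = N*(-1) - 5*(-¼) = -N + 5/4 = 5/4 - N)
J(w) = 25*w/4 (J(w) = (5/4 - 1*(-5))*w = (5/4 + 5)*w = 25*w/4)
J(5*5)*((-166 + 2) - 68) = (25*(5*5)/4)*((-166 + 2) - 68) = ((25/4)*25)*(-164 - 68) = (625/4)*(-232) = -36250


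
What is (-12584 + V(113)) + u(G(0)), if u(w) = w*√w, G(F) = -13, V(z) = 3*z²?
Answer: 25723 - 13*I*√13 ≈ 25723.0 - 46.872*I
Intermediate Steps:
u(w) = w^(3/2)
(-12584 + V(113)) + u(G(0)) = (-12584 + 3*113²) + (-13)^(3/2) = (-12584 + 3*12769) - 13*I*√13 = (-12584 + 38307) - 13*I*√13 = 25723 - 13*I*√13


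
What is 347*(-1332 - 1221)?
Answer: -885891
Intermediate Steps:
347*(-1332 - 1221) = 347*(-2553) = -885891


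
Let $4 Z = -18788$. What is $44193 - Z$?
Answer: $48890$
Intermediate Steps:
$Z = -4697$ ($Z = \frac{1}{4} \left(-18788\right) = -4697$)
$44193 - Z = 44193 - -4697 = 44193 + 4697 = 48890$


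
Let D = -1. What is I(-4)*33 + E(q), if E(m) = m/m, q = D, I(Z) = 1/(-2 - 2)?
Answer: -29/4 ≈ -7.2500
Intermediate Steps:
I(Z) = -¼ (I(Z) = 1/(-4) = -¼)
q = -1
E(m) = 1
I(-4)*33 + E(q) = -¼*33 + 1 = -33/4 + 1 = -29/4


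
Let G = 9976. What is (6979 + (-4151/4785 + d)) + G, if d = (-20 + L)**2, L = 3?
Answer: 82508389/4785 ≈ 17243.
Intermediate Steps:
d = 289 (d = (-20 + 3)**2 = (-17)**2 = 289)
(6979 + (-4151/4785 + d)) + G = (6979 + (-4151/4785 + 289)) + 9976 = (6979 + 1378714/4785) + 9976 = 34773229/4785 + 9976 = 82508389/4785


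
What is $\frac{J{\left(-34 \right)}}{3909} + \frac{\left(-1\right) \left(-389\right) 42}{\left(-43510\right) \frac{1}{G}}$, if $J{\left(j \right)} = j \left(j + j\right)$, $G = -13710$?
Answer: $\frac{87569306294}{17008059} \approx 5148.7$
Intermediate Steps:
$J{\left(j \right)} = 2 j^{2}$ ($J{\left(j \right)} = j 2 j = 2 j^{2}$)
$\frac{J{\left(-34 \right)}}{3909} + \frac{\left(-1\right) \left(-389\right) 42}{\left(-43510\right) \frac{1}{G}} = \frac{2 \left(-34\right)^{2}}{3909} + \frac{\left(-1\right) \left(-389\right) 42}{\left(-43510\right) \frac{1}{-13710}} = 2 \cdot 1156 \cdot \frac{1}{3909} + \frac{389 \cdot 42}{\left(-43510\right) \left(- \frac{1}{13710}\right)} = 2312 \cdot \frac{1}{3909} + \frac{16338}{\frac{4351}{1371}} = \frac{2312}{3909} + 16338 \cdot \frac{1371}{4351} = \frac{2312}{3909} + \frac{22399398}{4351} = \frac{87569306294}{17008059}$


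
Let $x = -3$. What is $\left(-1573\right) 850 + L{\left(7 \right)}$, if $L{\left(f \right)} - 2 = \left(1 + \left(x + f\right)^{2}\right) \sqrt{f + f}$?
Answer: $-1337048 + 17 \sqrt{14} \approx -1.337 \cdot 10^{6}$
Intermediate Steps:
$L{\left(f \right)} = 2 + \sqrt{2} \sqrt{f} \left(1 + \left(-3 + f\right)^{2}\right)$ ($L{\left(f \right)} = 2 + \left(1 + \left(-3 + f\right)^{2}\right) \sqrt{f + f} = 2 + \left(1 + \left(-3 + f\right)^{2}\right) \sqrt{2 f} = 2 + \left(1 + \left(-3 + f\right)^{2}\right) \sqrt{2} \sqrt{f} = 2 + \sqrt{2} \sqrt{f} \left(1 + \left(-3 + f\right)^{2}\right)$)
$\left(-1573\right) 850 + L{\left(7 \right)} = \left(-1573\right) 850 + \left(2 + \sqrt{2} \sqrt{7} + \sqrt{2} \sqrt{7} \left(-3 + 7\right)^{2}\right) = -1337050 + \left(2 + \sqrt{14} + \sqrt{2} \sqrt{7} \cdot 4^{2}\right) = -1337050 + \left(2 + \sqrt{14} + \sqrt{2} \sqrt{7} \cdot 16\right) = -1337050 + \left(2 + \sqrt{14} + 16 \sqrt{14}\right) = -1337050 + \left(2 + 17 \sqrt{14}\right) = -1337048 + 17 \sqrt{14}$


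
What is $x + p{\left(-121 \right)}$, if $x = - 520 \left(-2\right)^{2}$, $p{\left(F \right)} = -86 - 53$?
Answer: $-2219$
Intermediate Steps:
$p{\left(F \right)} = -139$ ($p{\left(F \right)} = -86 - 53 = -139$)
$x = -2080$ ($x = \left(-520\right) 4 = -2080$)
$x + p{\left(-121 \right)} = -2080 - 139 = -2219$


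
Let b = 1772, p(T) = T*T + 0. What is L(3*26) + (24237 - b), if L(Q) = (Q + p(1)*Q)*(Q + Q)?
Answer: 46801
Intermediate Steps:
p(T) = T**2 (p(T) = T**2 + 0 = T**2)
L(Q) = 4*Q**2 (L(Q) = (Q + 1**2*Q)*(Q + Q) = (Q + 1*Q)*(2*Q) = (Q + Q)*(2*Q) = (2*Q)*(2*Q) = 4*Q**2)
L(3*26) + (24237 - b) = 4*(3*26)**2 + (24237 - 1*1772) = 4*78**2 + (24237 - 1772) = 4*6084 + 22465 = 24336 + 22465 = 46801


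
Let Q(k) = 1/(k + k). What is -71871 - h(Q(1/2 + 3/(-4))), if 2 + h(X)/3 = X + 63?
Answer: -72048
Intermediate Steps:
Q(k) = 1/(2*k)
h(X) = 183 + 3*X (h(X) = -6 + 3*(X + 63) = -6 + 3*(63 + X) = -6 + (189 + 3*X) = 183 + 3*X)
-71871 - h(Q(1/2 + 3/(-4))) = -71871 - (183 + 3*(1/(2*(1/2 + 3/(-4))))) = -71871 - (183 + 3*(1/(2*(1*(½) + 3*(-¼))))) = -71871 - (183 + 3*(1/(2*(½ - ¾)))) = -71871 - (183 + 3*(1/(2*(-¼)))) = -71871 - (183 + 3*((½)*(-4))) = -71871 - (183 + 3*(-2)) = -71871 - (183 - 6) = -71871 - 1*177 = -71871 - 177 = -72048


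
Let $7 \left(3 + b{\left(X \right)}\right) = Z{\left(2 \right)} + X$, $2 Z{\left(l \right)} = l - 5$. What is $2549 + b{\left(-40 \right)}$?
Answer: $\frac{35561}{14} \approx 2540.1$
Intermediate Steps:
$Z{\left(l \right)} = - \frac{5}{2} + \frac{l}{2}$ ($Z{\left(l \right)} = \frac{l - 5}{2} = \frac{-5 + l}{2} = - \frac{5}{2} + \frac{l}{2}$)
$b{\left(X \right)} = - \frac{45}{14} + \frac{X}{7}$ ($b{\left(X \right)} = -3 + \frac{\left(- \frac{5}{2} + \frac{1}{2} \cdot 2\right) + X}{7} = -3 + \frac{\left(- \frac{5}{2} + 1\right) + X}{7} = -3 + \frac{- \frac{3}{2} + X}{7} = -3 + \left(- \frac{3}{14} + \frac{X}{7}\right) = - \frac{45}{14} + \frac{X}{7}$)
$2549 + b{\left(-40 \right)} = 2549 + \left(- \frac{45}{14} + \frac{1}{7} \left(-40\right)\right) = 2549 - \frac{125}{14} = \frac{35561}{14}$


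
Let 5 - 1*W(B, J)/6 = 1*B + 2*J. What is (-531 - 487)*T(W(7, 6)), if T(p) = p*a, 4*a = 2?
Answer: 42756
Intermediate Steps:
a = ½ (a = (¼)*2 = ½ ≈ 0.50000)
W(B, J) = 30 - 12*J - 6*B (W(B, J) = 30 - 6*(1*B + 2*J) = 30 - 6*(B + 2*J) = 30 + (-12*J - 6*B) = 30 - 12*J - 6*B)
T(p) = p/2 (T(p) = p*(½) = p/2)
(-531 - 487)*T(W(7, 6)) = (-531 - 487)*((30 - 12*6 - 6*7)/2) = -509*(30 - 72 - 42) = -509*(-84) = -1018*(-42) = 42756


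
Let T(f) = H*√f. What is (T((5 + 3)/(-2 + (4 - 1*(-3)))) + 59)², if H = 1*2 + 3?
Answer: 3521 + 236*√10 ≈ 4267.3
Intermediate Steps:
H = 5 (H = 2 + 3 = 5)
T(f) = 5*√f
(T((5 + 3)/(-2 + (4 - 1*(-3)))) + 59)² = (5*√((5 + 3)/(-2 + (4 - 1*(-3)))) + 59)² = (5*√(8/(-2 + (4 + 3))) + 59)² = (5*√(8/(-2 + 7)) + 59)² = (5*√(8/5) + 59)² = (5*(2*√10/5) + 59)² = (2*√10 + 59)² = (59 + 2*√10)²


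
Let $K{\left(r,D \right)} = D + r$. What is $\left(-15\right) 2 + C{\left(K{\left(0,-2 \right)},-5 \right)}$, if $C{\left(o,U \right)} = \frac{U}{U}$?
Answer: $-29$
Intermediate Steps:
$C{\left(o,U \right)} = 1$
$\left(-15\right) 2 + C{\left(K{\left(0,-2 \right)},-5 \right)} = \left(-15\right) 2 + 1 = -30 + 1 = -29$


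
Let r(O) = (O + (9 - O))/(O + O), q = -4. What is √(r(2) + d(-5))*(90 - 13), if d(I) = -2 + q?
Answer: 77*I*√15/2 ≈ 149.11*I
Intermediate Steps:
r(O) = 9/(2*O) (r(O) = 9/((2*O)) = 9*(1/(2*O)) = 9/(2*O))
d(I) = -6 (d(I) = -2 - 4 = -6)
√(r(2) + d(-5))*(90 - 13) = √((9/2)/2 - 6)*(90 - 13) = √((9/2)*(½) - 6)*77 = √(9/4 - 6)*77 = √(-15/4)*77 = (I*√15/2)*77 = 77*I*√15/2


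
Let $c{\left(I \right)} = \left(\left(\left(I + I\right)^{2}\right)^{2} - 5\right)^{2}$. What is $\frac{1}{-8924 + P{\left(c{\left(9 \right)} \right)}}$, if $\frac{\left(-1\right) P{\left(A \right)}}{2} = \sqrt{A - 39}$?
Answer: $\frac{2231}{10999001358} - \frac{\sqrt{11018910802}}{21998002716} \approx -4.569 \cdot 10^{-6}$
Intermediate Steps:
$c{\left(I \right)} = \left(-5 + 16 I^{4}\right)^{2}$ ($c{\left(I \right)} = \left(\left(\left(2 I\right)^{2}\right)^{2} - 5\right)^{2} = \left(\left(4 I^{2}\right)^{2} - 5\right)^{2} = \left(16 I^{4} - 5\right)^{2} = \left(-5 + 16 I^{4}\right)^{2}$)
$P{\left(A \right)} = - 2 \sqrt{-39 + A}$ ($P{\left(A \right)} = - 2 \sqrt{A - 39} = - 2 \sqrt{-39 + A}$)
$\frac{1}{-8924 + P{\left(c{\left(9 \right)} \right)}} = \frac{1}{-8924 - 2 \sqrt{-39 + \left(-5 + 16 \cdot 9^{4}\right)^{2}}} = \frac{1}{-8924 - 2 \sqrt{-39 + \left(-5 + 16 \cdot 6561\right)^{2}}} = \frac{1}{-8924 - 2 \sqrt{-39 + \left(-5 + 104976\right)^{2}}} = \frac{1}{-8924 - 2 \sqrt{-39 + 104971^{2}}} = \frac{1}{-8924 - 2 \sqrt{-39 + 11018910841}} = \frac{1}{-8924 - 2 \sqrt{11018910802}}$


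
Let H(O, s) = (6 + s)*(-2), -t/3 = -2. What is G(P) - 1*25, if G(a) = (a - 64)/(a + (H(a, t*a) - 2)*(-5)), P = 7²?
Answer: -76490/3059 ≈ -25.005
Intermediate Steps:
t = 6 (t = -3*(-2) = 6)
P = 49
H(O, s) = -12 - 2*s
G(a) = (-64 + a)/(70 + 61*a) (G(a) = (a - 64)/(a + ((-12 - 12*a) - 2)*(-5)) = (-64 + a)/(a + ((-12 - 12*a) - 2)*(-5)) = (-64 + a)/(a + (-14 - 12*a)*(-5)) = (-64 + a)/(a + (70 + 60*a)) = (-64 + a)/(70 + 61*a))
G(P) - 1*25 = (-64 + 49)/(70 + 61*49) - 1*25 = -15/(70 + 2989) - 25 = -15/3059 - 25 = -76490/3059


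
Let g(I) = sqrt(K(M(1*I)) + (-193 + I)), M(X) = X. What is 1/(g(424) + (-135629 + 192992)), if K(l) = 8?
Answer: 57363/3290513530 - sqrt(239)/3290513530 ≈ 1.7428e-5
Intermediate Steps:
g(I) = sqrt(-185 + I) (g(I) = sqrt(8 + (-193 + I)) = sqrt(-185 + I))
1/(g(424) + (-135629 + 192992)) = 1/(sqrt(-185 + 424) + (-135629 + 192992)) = 1/(sqrt(239) + 57363) = 1/(57363 + sqrt(239))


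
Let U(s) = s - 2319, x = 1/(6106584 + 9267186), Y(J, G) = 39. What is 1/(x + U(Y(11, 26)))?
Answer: -15373770/35052195599 ≈ -0.00043860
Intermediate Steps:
x = 1/15373770 ≈ 6.5046e-8
U(s) = -2319 + s
1/(x + U(Y(11, 26))) = 1/(1/15373770 + (-2319 + 39)) = 1/(1/15373770 - 2280) = 1/(-35052195599/15373770) = -15373770/35052195599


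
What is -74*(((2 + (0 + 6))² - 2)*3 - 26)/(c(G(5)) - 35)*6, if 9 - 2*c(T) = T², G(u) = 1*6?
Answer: 142080/97 ≈ 1464.7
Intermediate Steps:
G(u) = 6
c(T) = 9/2 - T²/2
-74*(((2 + (0 + 6))² - 2)*3 - 26)/(c(G(5)) - 35)*6 = -74*(((2 + (0 + 6))² - 2)*3 - 26)/((9/2 - ½*6²) - 35)*6 = -74*(((2 + 6)² - 2)*3 - 26)/((9/2 - ½*36) - 35)*6 = -74*((8² - 2)*3 - 26)/((9/2 - 18) - 35)*6 = -74*((64 - 2)*3 - 26)/(-27/2 - 35)*6 = -74*(62*3 - 26)/(-97/2)*6 = -74*(186 - 26)*(-2)/97*6 = -11840*(-2)/97*6 = -74*(-320/97)*6 = (23680/97)*6 = 142080/97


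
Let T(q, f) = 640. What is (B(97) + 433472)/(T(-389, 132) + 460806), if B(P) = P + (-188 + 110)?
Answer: 433491/461446 ≈ 0.93942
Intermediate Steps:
B(P) = -78 + P (B(P) = P - 78 = -78 + P)
(B(97) + 433472)/(T(-389, 132) + 460806) = ((-78 + 97) + 433472)/(640 + 460806) = (19 + 433472)/461446 = 433491*(1/461446) = 433491/461446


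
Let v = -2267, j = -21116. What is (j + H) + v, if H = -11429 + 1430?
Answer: -33382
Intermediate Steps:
H = -9999
(j + H) + v = (-21116 - 9999) - 2267 = -31115 - 2267 = -33382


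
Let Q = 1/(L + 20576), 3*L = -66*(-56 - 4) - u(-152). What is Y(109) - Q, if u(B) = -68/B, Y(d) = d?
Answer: 272077729/2496127 ≈ 109.00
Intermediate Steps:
L = 150463/114 (L = (-66*(-56 - 4) - (-68)/(-152))/3 = (-66*(-60) - (-68)*(-1)/152)/3 = (3960 - 1*17/38)/3 = (3960 - 17/38)/3 = (⅓)*(150463/38) = 150463/114 ≈ 1319.9)
Q = 114/2496127 (Q = 1/(150463/114 + 20576) = 1/(2496127/114) = 114/2496127 ≈ 4.5671e-5)
Y(109) - Q = 109 - 1*114/2496127 = 109 - 114/2496127 = 272077729/2496127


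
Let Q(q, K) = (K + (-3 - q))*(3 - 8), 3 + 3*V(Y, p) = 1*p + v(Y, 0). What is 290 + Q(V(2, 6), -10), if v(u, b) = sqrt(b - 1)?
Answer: 360 + 5*I/3 ≈ 360.0 + 1.6667*I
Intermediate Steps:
v(u, b) = sqrt(-1 + b)
V(Y, p) = -1 + I/3 + p/3 (V(Y, p) = -1 + (1*p + sqrt(-1 + 0))/3 = -1 + (p + sqrt(-1))/3 = -1 + (p + I)/3 = -1 + (I + p)/3 = -1 + (I/3 + p/3) = -1 + I/3 + p/3)
Q(q, K) = 15 - 5*K + 5*q (Q(q, K) = (-3 + K - q)*(-5) = 15 - 5*K + 5*q)
290 + Q(V(2, 6), -10) = 290 + (15 - 5*(-10) + 5*(-1 + I/3 + (1/3)*6)) = 290 + (15 + 50 + 5*(-1 + I/3 + 2)) = 290 + (15 + 50 + 5*(1 + I/3)) = 290 + (15 + 50 + (5 + 5*I/3)) = 290 + (70 + 5*I/3) = 360 + 5*I/3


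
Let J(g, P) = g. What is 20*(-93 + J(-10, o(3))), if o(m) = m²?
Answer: -2060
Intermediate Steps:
20*(-93 + J(-10, o(3))) = 20*(-93 - 10) = 20*(-103) = -2060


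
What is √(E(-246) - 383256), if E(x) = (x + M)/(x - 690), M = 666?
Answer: I*√2331732234/78 ≈ 619.08*I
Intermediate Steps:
E(x) = (666 + x)/(-690 + x) (E(x) = (x + 666)/(x - 690) = (666 + x)/(-690 + x))
√(E(-246) - 383256) = √((666 - 246)/(-690 - 246) - 383256) = √(420/(-936) - 383256) = √(-1/936*420 - 383256) = √(-35/78 - 383256) = √(-29894003/78) = I*√2331732234/78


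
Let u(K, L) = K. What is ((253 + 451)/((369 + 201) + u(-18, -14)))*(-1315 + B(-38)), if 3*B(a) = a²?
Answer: -220088/207 ≈ -1063.2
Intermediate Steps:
B(a) = a²/3
((253 + 451)/((369 + 201) + u(-18, -14)))*(-1315 + B(-38)) = ((253 + 451)/((369 + 201) - 18))*(-1315 + (⅓)*(-38)²) = (704/(570 - 18))*(-1315 + (⅓)*1444) = (704/552)*(-1315 + 1444/3) = (704*(1/552))*(-2501/3) = (88/69)*(-2501/3) = -220088/207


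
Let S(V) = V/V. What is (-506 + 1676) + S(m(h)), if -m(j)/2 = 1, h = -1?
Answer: 1171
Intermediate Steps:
m(j) = -2 (m(j) = -2*1 = -2)
S(V) = 1
(-506 + 1676) + S(m(h)) = (-506 + 1676) + 1 = 1170 + 1 = 1171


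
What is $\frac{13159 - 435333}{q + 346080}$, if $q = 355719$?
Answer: $- \frac{422174}{701799} \approx -0.60156$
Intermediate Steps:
$\frac{13159 - 435333}{q + 346080} = \frac{13159 - 435333}{355719 + 346080} = - \frac{422174}{701799}$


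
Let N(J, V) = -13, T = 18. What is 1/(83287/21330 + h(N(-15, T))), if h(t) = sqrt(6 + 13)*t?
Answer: -1776511710/1453968413531 - 5914595700*sqrt(19)/1453968413531 ≈ -0.018953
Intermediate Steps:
h(t) = t*sqrt(19) (h(t) = sqrt(19)*t = t*sqrt(19))
1/(83287/21330 + h(N(-15, T))) = 1/(83287/21330 - 13*sqrt(19))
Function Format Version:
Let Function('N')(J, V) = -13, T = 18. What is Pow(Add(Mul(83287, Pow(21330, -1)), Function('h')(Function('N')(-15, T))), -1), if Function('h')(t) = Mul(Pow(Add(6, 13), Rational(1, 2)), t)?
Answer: Add(Rational(-1776511710, 1453968413531), Mul(Rational(-5914595700, 1453968413531), Pow(19, Rational(1, 2)))) ≈ -0.018953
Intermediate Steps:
Function('h')(t) = Mul(t, Pow(19, Rational(1, 2))) (Function('h')(t) = Mul(Pow(19, Rational(1, 2)), t) = Mul(t, Pow(19, Rational(1, 2))))
Pow(Add(Mul(83287, Pow(21330, -1)), Function('h')(Function('N')(-15, T))), -1) = Pow(Add(Mul(83287, Pow(21330, -1)), Mul(-13, Pow(19, Rational(1, 2)))), -1) = Pow(Add(Mul(83287, Rational(1, 21330)), Mul(-13, Pow(19, Rational(1, 2)))), -1) = Pow(Add(Rational(83287, 21330), Mul(-13, Pow(19, Rational(1, 2)))), -1)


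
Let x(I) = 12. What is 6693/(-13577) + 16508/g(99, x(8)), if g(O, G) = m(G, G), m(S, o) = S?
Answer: 56012200/40731 ≈ 1375.2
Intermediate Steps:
g(O, G) = G
6693/(-13577) + 16508/g(99, x(8)) = 6693/(-13577) + 16508/12 = 6693*(-1/13577) + 16508*(1/12) = -6693/13577 + 4127/3 = 56012200/40731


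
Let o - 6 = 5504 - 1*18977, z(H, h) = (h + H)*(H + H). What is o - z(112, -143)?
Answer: -6523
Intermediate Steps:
z(H, h) = 2*H*(H + h) (z(H, h) = (H + h)*(2*H) = 2*H*(H + h))
o = -13467 (o = 6 + (5504 - 1*18977) = 6 + (5504 - 18977) = 6 - 13473 = -13467)
o - z(112, -143) = -13467 - 2*112*(112 - 143) = -13467 - 2*112*(-31) = -13467 - 1*(-6944) = -13467 + 6944 = -6523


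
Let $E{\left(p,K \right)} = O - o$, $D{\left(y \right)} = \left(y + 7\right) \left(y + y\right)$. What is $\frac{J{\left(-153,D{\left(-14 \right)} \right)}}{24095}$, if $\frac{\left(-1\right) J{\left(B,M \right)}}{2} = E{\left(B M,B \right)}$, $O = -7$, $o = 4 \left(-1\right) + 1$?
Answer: $\frac{8}{24095} \approx 0.00033202$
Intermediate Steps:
$o = -3$ ($o = -4 + 1 = -3$)
$D{\left(y \right)} = 2 y \left(7 + y\right)$ ($D{\left(y \right)} = \left(7 + y\right) 2 y = 2 y \left(7 + y\right)$)
$E{\left(p,K \right)} = -4$ ($E{\left(p,K \right)} = -7 - -3 = -7 + 3 = -4$)
$J{\left(B,M \right)} = 8$ ($J{\left(B,M \right)} = \left(-2\right) \left(-4\right) = 8$)
$\frac{J{\left(-153,D{\left(-14 \right)} \right)}}{24095} = \frac{8}{24095}$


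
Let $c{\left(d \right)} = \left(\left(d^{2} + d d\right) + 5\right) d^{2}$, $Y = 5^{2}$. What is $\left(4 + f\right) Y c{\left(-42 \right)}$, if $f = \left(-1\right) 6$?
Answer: $-311610600$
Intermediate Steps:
$f = -6$
$Y = 25$
$c{\left(d \right)} = d^{2} \left(5 + 2 d^{2}\right)$ ($c{\left(d \right)} = \left(\left(d^{2} + d^{2}\right) + 5\right) d^{2} = \left(2 d^{2} + 5\right) d^{2} = \left(5 + 2 d^{2}\right) d^{2} = d^{2} \left(5 + 2 d^{2}\right)$)
$\left(4 + f\right) Y c{\left(-42 \right)} = \left(4 - 6\right) 25 \left(-42\right)^{2} \left(5 + 2 \left(-42\right)^{2}\right) = \left(-2\right) 25 \cdot 1764 \left(5 + 2 \cdot 1764\right) = - 50 \cdot 1764 \left(5 + 3528\right) = - 50 \cdot 1764 \cdot 3533 = \left(-50\right) 6232212 = -311610600$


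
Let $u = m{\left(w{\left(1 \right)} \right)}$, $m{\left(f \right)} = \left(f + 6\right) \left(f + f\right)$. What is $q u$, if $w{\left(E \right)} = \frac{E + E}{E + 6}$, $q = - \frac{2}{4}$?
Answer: $- \frac{88}{49} \approx -1.7959$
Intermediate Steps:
$q = - \frac{1}{2}$ ($q = - \frac{2}{4} = \left(-1\right) \frac{1}{2} = - \frac{1}{2} \approx -0.5$)
$w{\left(E \right)} = \frac{2 E}{6 + E}$
$m{\left(f \right)} = 2 f \left(6 + f\right)$ ($m{\left(f \right)} = \left(6 + f\right) 2 f = 2 f \left(6 + f\right)$)
$u = \frac{176}{49}$ ($u = 2 \cdot 2 \cdot 1 \frac{1}{6 + 1} \left(6 + 2 \cdot 1 \frac{1}{6 + 1}\right) = 2 \cdot 2 \cdot 1 \cdot \frac{1}{7} \left(6 + 2 \cdot 1 \cdot \frac{1}{7}\right) = 2 \cdot \frac{2}{7} \left(6 + \frac{2}{7}\right) = 2 \cdot \frac{2}{7} \cdot \frac{44}{7} = \frac{176}{49} \approx 3.5918$)
$q u = \left(- \frac{1}{2}\right) \frac{176}{49} = - \frac{88}{49}$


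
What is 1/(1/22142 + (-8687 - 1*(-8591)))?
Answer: -22142/2125631 ≈ -0.010417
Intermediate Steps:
1/(1/22142 + (-8687 - 1*(-8591))) = 1/(1/22142 + (-8687 + 8591)) = 1/(1/22142 - 96) = 1/(-2125631/22142) = 1*(-22142/2125631) = -22142/2125631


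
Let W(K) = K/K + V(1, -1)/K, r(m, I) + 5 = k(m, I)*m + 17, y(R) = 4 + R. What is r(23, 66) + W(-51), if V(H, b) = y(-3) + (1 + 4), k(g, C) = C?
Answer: 26025/17 ≈ 1530.9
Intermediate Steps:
V(H, b) = 6 (V(H, b) = (4 - 3) + (1 + 4) = 1 + 5 = 6)
r(m, I) = 12 + I*m (r(m, I) = -5 + (I*m + 17) = -5 + (17 + I*m) = 12 + I*m)
W(K) = 1 + 6/K (W(K) = K/K + 6/K = 1 + 6/K)
r(23, 66) + W(-51) = (12 + 66*23) + (6 - 51)/(-51) = (12 + 1518) - 1/51*(-45) = 1530 + 15/17 = 26025/17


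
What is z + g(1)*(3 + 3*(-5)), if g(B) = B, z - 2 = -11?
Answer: -21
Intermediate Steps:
z = -9 (z = 2 - 11 = -9)
z + g(1)*(3 + 3*(-5)) = -9 + 1*(3 + 3*(-5)) = -9 + 1*(3 - 15) = -9 + 1*(-12) = -9 - 12 = -21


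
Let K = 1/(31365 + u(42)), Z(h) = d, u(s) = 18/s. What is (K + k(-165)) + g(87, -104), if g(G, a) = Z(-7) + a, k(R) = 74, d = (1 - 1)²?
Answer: -6586733/219558 ≈ -30.000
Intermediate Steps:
d = 0 (d = 0² = 0)
Z(h) = 0
g(G, a) = a (g(G, a) = 0 + a = a)
K = 7/219558 (K = 1/(31365 + 18/42) = 1/(31365 + 18*(1/42)) = 1/(31365 + 3/7) = 1/(219558/7) = 7/219558 ≈ 3.1882e-5)
(K + k(-165)) + g(87, -104) = (7/219558 + 74) - 104 = 16247299/219558 - 104 = -6586733/219558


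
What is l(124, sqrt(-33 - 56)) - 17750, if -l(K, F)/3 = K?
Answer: -18122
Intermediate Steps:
l(K, F) = -3*K
l(124, sqrt(-33 - 56)) - 17750 = -3*124 - 17750 = -372 - 17750 = -18122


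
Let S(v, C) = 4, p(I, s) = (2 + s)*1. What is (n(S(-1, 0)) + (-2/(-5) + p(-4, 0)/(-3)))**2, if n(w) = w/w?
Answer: 121/225 ≈ 0.53778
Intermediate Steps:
p(I, s) = 2 + s
n(w) = 1
(n(S(-1, 0)) + (-2/(-5) + p(-4, 0)/(-3)))**2 = (1 + (-2/(-5) + (2 + 0)/(-3)))**2 = (1 + (-2*(-1/5) + 2*(-1/3)))**2 = (1 + (2/5 - 2/3))**2 = (1 - 4/15)**2 = (11/15)**2 = 121/225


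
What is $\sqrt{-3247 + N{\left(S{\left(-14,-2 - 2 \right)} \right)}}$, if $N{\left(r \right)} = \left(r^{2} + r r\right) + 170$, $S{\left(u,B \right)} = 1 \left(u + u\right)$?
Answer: $i \sqrt{1509} \approx 38.846 i$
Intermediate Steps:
$S{\left(u,B \right)} = 2 u$ ($S{\left(u,B \right)} = 1 \cdot 2 u = 2 u$)
$N{\left(r \right)} = 170 + 2 r^{2}$ ($N{\left(r \right)} = \left(r^{2} + r^{2}\right) + 170 = 2 r^{2} + 170 = 170 + 2 r^{2}$)
$\sqrt{-3247 + N{\left(S{\left(-14,-2 - 2 \right)} \right)}} = \sqrt{-3247 + \left(170 + 2 \left(2 \left(-14\right)\right)^{2}\right)} = \sqrt{-3247 + \left(170 + 2 \left(-28\right)^{2}\right)} = \sqrt{-3247 + \left(170 + 2 \cdot 784\right)} = \sqrt{-3247 + \left(170 + 1568\right)} = \sqrt{-3247 + 1738} = \sqrt{-1509} = i \sqrt{1509}$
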